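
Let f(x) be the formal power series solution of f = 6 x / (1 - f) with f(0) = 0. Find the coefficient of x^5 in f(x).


Apply Lagrange inversion: f = 6 x * phi(f) with phi(t) = 1/(1 - t), so
[x^n] f = 6^n * (1/n) [t^(n-1)] phi(t)^n = 6^n * (1/n) [t^(n-1)] (1 - t)^(-n) = 6^n * (1/n) C(2n - 2, n - 1) = 6^n * C_{n-1}.
For n = 5: C_4 = C(8, 4) / 5 = 70/5 = 14.
With the 6^5 = 7776 factor, the coefficient is 7776 * 14 = 108864.

108864


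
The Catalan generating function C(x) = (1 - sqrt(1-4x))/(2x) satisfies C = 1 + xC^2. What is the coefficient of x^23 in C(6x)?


Substituting x -> 6x scales the n-th coefficient by 6^n, so [x^23] C(6x) = 6^23 * C_23.
C_23 = C(2*23, 23)/(24) = 8233430727600/24 = 343059613650.
So 6^23 * 343059613650 = 789730223053602816 * 343059613650 = 270924545208497305297512038400.

270924545208497305297512038400


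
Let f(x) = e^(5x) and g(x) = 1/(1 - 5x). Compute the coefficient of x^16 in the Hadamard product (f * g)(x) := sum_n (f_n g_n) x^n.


Expanding: f_k = 5^k/k! (from e^(5x)) and g_k = 5^k (from 1/(1 - 5x)). So the Hadamard coefficient (f * g)_k = 5^k 5^k / k! = (25)^k / k!.
For k = 16: 25^16/16! = 23283064365386962890625/20922789888000 = 186264514923095703125/167382319104.

186264514923095703125/167382319104


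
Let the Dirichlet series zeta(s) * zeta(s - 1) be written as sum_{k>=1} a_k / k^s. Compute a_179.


Convolution gives a_k = sum_{d | k} d * 1 = sum_{d | k} d = sigma(k), the sum of positive divisors of k.
For k = 179, the divisors are 1, 179, so
sigma(179) = 1 + 179 = 180.

180


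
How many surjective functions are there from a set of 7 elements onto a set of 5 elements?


By inclusion-exclusion on which target elements are missed, the number of surjections from an n-set onto a k-set is
surj(n, k) = sum_{j=0}^{k} (-1)^j C(k, j) (k - j)^n.
Equivalently surj(n, k) = k! * S(n, k), where S(n, k) is the Stirling number of the second kind.
For n = 7, k = 5:
S(7, 5) = 140, so
surj = 5! * 140 = 120 * 140 = 16800.

16800


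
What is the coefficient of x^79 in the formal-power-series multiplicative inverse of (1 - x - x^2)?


Let the inverse be f(x) = sum_{k>=0} a_k x^k. From f(x) * (1 - x - x^2) = 1 and matching coefficients:
 x^0: a_0 = 1.
 x^1: a_1 - a_0 = 0, so a_1 = 1.
 x^k (k >= 2): a_k - a_{k-1} - a_{k-2} = 0, i.e. a_k = a_{k-1} + a_{k-2}.
This is the Fibonacci-type recurrence shifted so that a_0 = a_1 = 1.
Iterating: a_0=1, a_1=1, a_2=2, a_3=3, a_4=5, a_5=8, a_6=13, a_7=21, a_8=34, a_9=55, ...
a_79 = 23416728348467685.

23416728348467685


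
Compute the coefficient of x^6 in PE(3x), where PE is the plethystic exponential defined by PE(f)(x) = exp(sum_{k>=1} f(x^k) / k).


With f(x) = 3x, the exponent is sum_{k>=1} 3 x^k / k = 3 * (-ln(1 - x)). Exponentiating:
PE(3x) = exp(-3 ln(1 - x)) = 1/(1 - x)^3.
By the negative binomial expansion, [x^n] 1/(1 - x)^3 = C(n + 2, 2).
For n = 6: C(8, 2) = 28.

28


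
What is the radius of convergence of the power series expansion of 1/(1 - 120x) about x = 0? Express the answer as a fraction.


Expanding 1/(1 - 120x) = sum_{k>=0} 120^k x^k, the series converges when |120x| < 1, i.e., |x| < 1/120.
So the radius of convergence is 1/120 = 1/120.

1/120


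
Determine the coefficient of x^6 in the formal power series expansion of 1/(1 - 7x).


The geometric series identity gives 1/(1 - c x) = sum_{k>=0} c^k x^k, so the coefficient of x^k is c^k.
Here c = 7 and k = 6.
Computing: 7^6 = 117649

117649


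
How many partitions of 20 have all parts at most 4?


Using the generating function (1-x)^(-1)(1-x^2)^(-1)...(1-x^4)^(-1),
the coefficient of x^20 counts these restricted partitions.
Result = 108

108


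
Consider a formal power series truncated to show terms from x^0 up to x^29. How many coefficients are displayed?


From x^0 to x^29 inclusive, the count is 29 - 0 + 1 = 30.

30


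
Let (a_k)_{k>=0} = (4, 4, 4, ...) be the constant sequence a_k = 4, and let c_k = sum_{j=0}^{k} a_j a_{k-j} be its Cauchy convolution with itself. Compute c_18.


Since a_j = 4 for all j >= 0, the convolution sum becomes
c_k = sum_{j=0}^{k} 4 * 4 = 16 * (k + 1).
Equivalently, the generating function of (a_k) is 4/(1 - x) and its square is 16/(1 - x)^2 = sum_{k>=0} 16(k + 1) x^k.
For k = 18: 16 * 19 = 304.

304


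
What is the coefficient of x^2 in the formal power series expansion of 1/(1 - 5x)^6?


The general identity 1/(1 - c x)^r = sum_{k>=0} c^k C(k + r - 1, r - 1) x^k follows by substituting y = c x into 1/(1 - y)^r = sum_{k>=0} C(k + r - 1, r - 1) y^k.
For c = 5, r = 6, k = 2:
5^2 * C(7, 5) = 25 * 21 = 525.

525


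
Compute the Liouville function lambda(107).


The Liouville function is lambda(k) = (-1)^Omega(k), where Omega(k) counts the prime factors of k with multiplicity.
Factoring: 107 = 107, so Omega(107) = 1.
lambda(107) = (-1)^1 = -1.

-1


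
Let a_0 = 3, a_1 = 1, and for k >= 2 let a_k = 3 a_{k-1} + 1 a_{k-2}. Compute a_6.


Iterating the recurrence forward:
a_0 = 3
a_1 = 1
a_2 = 3*1 + 1*3 = 6
a_3 = 3*6 + 1*1 = 19
a_4 = 3*19 + 1*6 = 63
a_5 = 3*63 + 1*19 = 208
a_6 = 3*208 + 1*63 = 687
So a_6 = 687.

687


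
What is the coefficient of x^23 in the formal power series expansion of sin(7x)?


The Maclaurin series is sin(t) = sum_{k>=0} (-1)^k t^(2k+1) / (2k+1)!, so substituting t = 7x, only odd powers of x are nonzero, with coefficient of x^(2k+1) equal to (-1)^k 7^(2k+1) / (2k+1)!.
Write 23 = 2*11 + 1, giving the coefficient (-1)^11 * 7^23 / 23! = -27368747340080916343/25852016738884976640000 = -79792266297612001/75370311192084480000.

-79792266297612001/75370311192084480000


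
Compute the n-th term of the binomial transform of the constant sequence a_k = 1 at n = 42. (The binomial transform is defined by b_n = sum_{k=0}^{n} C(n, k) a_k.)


With a_k = 1 for all k, b_n = sum_{k=0}^{n} C(n, k) = 2^n by the binomial theorem.
For n = 42: 2^42 = 4398046511104.

4398046511104


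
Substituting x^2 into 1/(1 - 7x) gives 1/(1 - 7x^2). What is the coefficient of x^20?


The coefficient of x^(2m) in 1/(1 - 7x^2) is 7^m.
With n = 20 = 2*10, the coefficient is 7^10 = 282475249.

282475249


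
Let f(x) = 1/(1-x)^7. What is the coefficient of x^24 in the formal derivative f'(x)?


Differentiate: d/dx [ 1/(1-x)^r ] = r / (1-x)^(r+1).
Here r = 7, so f'(x) = 7 / (1-x)^8.
The expansion of 1/(1-x)^(r+1) has coefficient of x^n equal to C(n+r, r).
So the coefficient of x^24 in f'(x) is
7 * C(31, 7) = 7 * 2629575 = 18407025

18407025


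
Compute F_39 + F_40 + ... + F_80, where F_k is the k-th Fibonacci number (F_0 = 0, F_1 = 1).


Use the identity sum_{k=0}^{N} F_k = F_{N+2} - 1 (which follows from F_{k+2} - F_{k+1} = F_k). Then
sum_{k=39}^{80} F_k = (F_{82} - 1) - (F_{40} - 1) = F_{82} - F_{40}.
Computing: F_{82} = 61305790721611591, F_{40} = 102334155, so
Sum = 61305790721611591 - 102334155 = 61305790619277436.

61305790619277436


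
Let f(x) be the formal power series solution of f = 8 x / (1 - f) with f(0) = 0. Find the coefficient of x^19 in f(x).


Apply Lagrange inversion: f = 8 x * phi(f) with phi(t) = 1/(1 - t), so
[x^n] f = 8^n * (1/n) [t^(n-1)] phi(t)^n = 8^n * (1/n) [t^(n-1)] (1 - t)^(-n) = 8^n * (1/n) C(2n - 2, n - 1) = 8^n * C_{n-1}.
For n = 19: C_18 = C(36, 18) / 19 = 9075135300/19 = 477638700.
With the 8^19 = 144115188075855872 factor, the coefficient is 144115188075855872 * 477638700 = 68834991082807300089446400.

68834991082807300089446400


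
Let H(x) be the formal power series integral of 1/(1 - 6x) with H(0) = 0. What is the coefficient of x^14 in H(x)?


1/(1 - 6x) = sum_{k>=0} 6^k x^k. Integrating termwise with H(0) = 0:
H(x) = sum_{k>=0} 6^k x^(k+1) / (k+1) = sum_{m>=1} 6^(m-1) x^m / m.
For m = 14: 6^13/14 = 13060694016/14 = 6530347008/7.

6530347008/7


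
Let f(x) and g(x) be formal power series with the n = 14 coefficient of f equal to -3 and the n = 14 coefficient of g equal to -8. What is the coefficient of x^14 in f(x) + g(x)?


Addition of formal power series is termwise.
The coefficient of x^14 in f + g = -3 + -8
= -11

-11


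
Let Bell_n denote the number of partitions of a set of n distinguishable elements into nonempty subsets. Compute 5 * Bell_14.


Bell_14 can be computed from the Bell triangle or from Dobinski's identity Bell_n = (1/e) * sum_{k>=0} k^n / k!.
Computing Bell_14 = 190899322.
Then 5 * 190899322 = 954496610.

954496610


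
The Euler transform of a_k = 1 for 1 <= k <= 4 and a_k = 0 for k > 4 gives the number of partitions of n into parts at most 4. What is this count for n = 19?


Partitions of 19 into parts at most 4:
Using generating function (1-x)^(-1)(1-x^2)^(-1)...(1-x^4)^(-1),
the coefficient of x^19 = 94

94


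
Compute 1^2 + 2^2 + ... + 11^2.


This power sum has a closed form given by Faulhaber's formula
sum_{k=1}^{m} k^p = (1 / (p + 1)) * sum_{j=0}^{p} C(p + 1, j) B_j m^(p + 1 - j),
but for small m direct computation is fastest:
1 + 4 + 9 + 16 + 25 + 36 + 49 + 64 + 81 + 100 + 121 = 506.

506


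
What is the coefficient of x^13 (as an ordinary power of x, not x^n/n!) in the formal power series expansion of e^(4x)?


The exponential series is e^y = sum_{k>=0} y^k / k!. Substituting y = 4x gives
e^(4x) = sum_{k>=0} 4^k x^k / k!.
So the coefficient of x^n is a^n/n! with a = 4, n = 13:
4^13 / 13! = 67108864/6227020800 = 65536/6081075

65536/6081075


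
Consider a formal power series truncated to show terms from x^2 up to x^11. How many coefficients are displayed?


From x^2 to x^11 inclusive, the count is 11 - 2 + 1 = 10.

10


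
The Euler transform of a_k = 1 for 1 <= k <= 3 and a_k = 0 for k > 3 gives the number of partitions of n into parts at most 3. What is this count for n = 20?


Partitions of 20 into parts at most 3:
Using generating function (1-x)^(-1)(1-x^2)^(-1)(1-x^3)^(-1),
the coefficient of x^20 = 44

44


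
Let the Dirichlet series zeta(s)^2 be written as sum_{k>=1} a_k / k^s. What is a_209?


The Dirichlet convolution of the constant function 1 with itself gives (1 * 1)(k) = sum_{d | k} 1 = d(k), the number of positive divisors of k.
Since zeta(s) = sum_{k>=1} 1/k^s, we have zeta(s)^2 = sum_{k>=1} d(k)/k^s, so a_k = d(k).
For k = 209: the divisors are 1, 11, 19, 209.
Count = 4.

4


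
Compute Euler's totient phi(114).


phi(n) counts integers in [1, n] coprime to n. Using the multiplicative formula phi(n) = n * prod_{p | n} (1 - 1/p):
114 = 2 * 3 * 19, so
phi(114) = 114 * (1 - 1/2) * (1 - 1/3) * (1 - 1/19) = 36.

36


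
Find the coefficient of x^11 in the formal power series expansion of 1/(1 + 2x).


Write 1/(1 + c x) = 1/(1 - (-c) x) and apply the geometric-series identity
1/(1 - y) = sum_{k>=0} y^k to get 1/(1 + c x) = sum_{k>=0} (-c)^k x^k.
So the coefficient of x^k is (-c)^k = (-1)^k * c^k.
Here c = 2 and k = 11:
(-2)^11 = -1 * 2048 = -2048

-2048


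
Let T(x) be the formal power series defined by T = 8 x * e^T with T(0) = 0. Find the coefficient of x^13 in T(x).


Apply the Lagrange inversion formula: if T = 8 x * phi(T) with phi(t) = e^t, then
[x^n] T = 8^n * (1/n) [t^(n-1)] phi(t)^n = 8^n * (1/n) [t^(n-1)] e^(n t) = 8^n * (1/n) * n^(n-1) / (n-1)! = 8^n * n^(n-1) / n!.
When c = 1 this is the Cayley count of rooted labeled trees on n vertices, divided by n!.
For n = 13: 8^13 * 13^12 / 13! = 549755813888 * 23298085122481/6227020800 = 962158785196923551744/467775.

962158785196923551744/467775


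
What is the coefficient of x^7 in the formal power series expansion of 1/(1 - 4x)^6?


The general identity 1/(1 - c x)^r = sum_{k>=0} c^k C(k + r - 1, r - 1) x^k follows by substituting y = c x into 1/(1 - y)^r = sum_{k>=0} C(k + r - 1, r - 1) y^k.
For c = 4, r = 6, k = 7:
4^7 * C(12, 5) = 16384 * 792 = 12976128.

12976128


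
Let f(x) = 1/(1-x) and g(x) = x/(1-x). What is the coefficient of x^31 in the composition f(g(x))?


First simplify the composition: f(g(x)) = 1/(1 - x/(1-x)) = (1-x)/((1-x) - x) = (1-x)/(1-2x).
Now extract the coefficient. Write (1-x)/(1-2x) = 1/(1-2x) - x/(1-2x).
The coefficient of x^n in 1/(1-2x) is 2^n, and in x/(1-2x) is 2^(n-1) (for n >= 1).
So the coefficient of x^31 is 2^31 - 2^30 = 2147483648 - 1073741824 = 1073741824.

1073741824


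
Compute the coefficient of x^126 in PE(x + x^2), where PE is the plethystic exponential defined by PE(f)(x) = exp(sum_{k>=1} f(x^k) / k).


With f(x) = x + x^2, the exponent is sum_{k>=1} (x^k + x^(2k)) / k = -ln(1 - x) - ln(1 - x^2). Exponentiating:
PE(x + x^2) = 1 / ((1 - x)(1 - x^2)).
This is the generating function for partitions of n into parts of size 1 or 2. The number of 2's can be any j in 0..63, and the rest are 1's, so
[x^126] = floor(126/2) + 1 = 64.

64


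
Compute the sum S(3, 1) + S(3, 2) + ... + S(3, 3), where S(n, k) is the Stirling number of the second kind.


By definition, S(n, k) counts partitions of an n-set into exactly k nonempty blocks.
Computing row n = 3 for k = 1..3:
S(3, k): 1, 3, 1
Sum = 5. (This equals Bell_3 since the sum runs over all k.)

5


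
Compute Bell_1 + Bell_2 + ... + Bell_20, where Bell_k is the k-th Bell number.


Recall Bell_k counts set partitions of a k-set (with Bell_0 = 1 by convention).
Bell_1 through Bell_20: 1, 2, 5, 15, 52, 203, 877, 4140, 21147, 115975, 678570, 4213597, 27644437, 190899322, 1382958545, 10480142147, 82864869804, 682076806159, 5832742205057, 51724158235372
Sum = 1 + 2 + 5 + 15 + 52 + 203 + 877 + 4140 + 21147 + 115975 + 678570 + 4213597 + 27644437 + 190899322 + 1382958545 + 10480142147 + 82864869804 + 682076806159 + 5832742205057 + 51724158235372 = 58333928795427.

58333928795427


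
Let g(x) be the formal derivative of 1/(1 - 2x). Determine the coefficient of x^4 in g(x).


Differentiate termwise: d/dx sum_{k>=0} 2^k x^k = sum_{k>=1} k 2^k x^(k-1) = sum_{j>=0} (j+1) 2^(j+1) x^j.
Equivalently, d/dx [1/(1 - 2x)] = 2/(1 - 2x)^2.
For j = 4: 5 * 2^5 = 5 * 32 = 160.

160


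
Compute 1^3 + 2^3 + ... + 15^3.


This power sum has a closed form given by Faulhaber's formula
sum_{k=1}^{m} k^p = (1 / (p + 1)) * sum_{j=0}^{p} C(p + 1, j) B_j m^(p + 1 - j),
but for small m direct computation is fastest:
1 + 8 + 27 + 64 + 125 + 216 + 343 + 512 + 729 + 1000 + 1331 + 1728 + 2197 + 2744 + 3375 = 14400.

14400


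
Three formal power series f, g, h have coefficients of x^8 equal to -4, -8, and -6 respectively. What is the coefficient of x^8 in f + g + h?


Series addition is componentwise:
-4 + -8 + -6
= -18

-18


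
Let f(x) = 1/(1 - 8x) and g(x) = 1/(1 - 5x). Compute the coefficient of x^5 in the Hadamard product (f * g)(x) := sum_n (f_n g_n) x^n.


f has coefficients f_k = 8^k and g has coefficients g_k = 5^k, so the Hadamard product has coefficient (f*g)_k = 8^k * 5^k = 40^k.
For k = 5: 40^5 = 102400000.

102400000


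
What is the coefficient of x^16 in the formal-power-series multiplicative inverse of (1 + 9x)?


The inverse is 1/(1 + 9x). Apply the geometric identity 1/(1 - y) = sum_{k>=0} y^k with y = -9x:
1/(1 + 9x) = sum_{k>=0} (-9)^k x^k.
So the coefficient of x^16 is (-9)^16 = 1853020188851841.

1853020188851841


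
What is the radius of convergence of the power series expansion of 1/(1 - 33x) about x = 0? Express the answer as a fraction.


Expanding 1/(1 - 33x) = sum_{k>=0} 33^k x^k, the series converges when |33x| < 1, i.e., |x| < 1/33.
So the radius of convergence is 1/33 = 1/33.

1/33


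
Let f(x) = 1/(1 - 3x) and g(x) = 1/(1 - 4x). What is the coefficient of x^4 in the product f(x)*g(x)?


The coefficient of x^n in f*g is the Cauchy product: sum_{k=0}^{n} a^k * b^(n-k).
With a=3, b=4, n=4:
sum_{k=0}^{4} 3^k * 4^(4-k)
= 781

781


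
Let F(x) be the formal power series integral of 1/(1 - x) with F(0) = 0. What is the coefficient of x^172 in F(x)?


1/(1 - x) = sum_{k>=0} x^k. Integrating termwise and using F(0) = 0 gives
F(x) = sum_{k>=0} x^(k+1) / (k+1) = sum_{m>=1} x^m / m = -ln(1 - x).
So the coefficient of x^172 is 1/172 = 1/172.

1/172


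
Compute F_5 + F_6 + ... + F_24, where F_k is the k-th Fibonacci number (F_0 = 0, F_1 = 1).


Use the identity sum_{k=0}^{N} F_k = F_{N+2} - 1 (which follows from F_{k+2} - F_{k+1} = F_k). Then
sum_{k=5}^{24} F_k = (F_{26} - 1) - (F_{6} - 1) = F_{26} - F_{6}.
Computing: F_{26} = 121393, F_{6} = 8, so
Sum = 121393 - 8 = 121385.

121385


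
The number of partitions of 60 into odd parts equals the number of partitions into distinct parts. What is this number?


Computing partitions of 60 into odd parts (1, 3, 5, ...):
Using the generating function prod_{k>=0} 1/(1-x^(2k+1)),
the count is 10880

10880


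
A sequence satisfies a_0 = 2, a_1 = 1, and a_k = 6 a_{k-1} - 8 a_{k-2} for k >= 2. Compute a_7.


The characteristic equation is t^2 - 6 t + 8 = 0, with roots r_1 = 4 and r_2 = 2 (so c_1 = r_1 + r_2, c_2 = -r_1 r_2 as required).
One can use the closed form a_n = A r_1^n + B r_2^n, but direct iteration is more reliable:
a_0 = 2, a_1 = 1, a_2 = -10, a_3 = -68, a_4 = -328, a_5 = -1424, a_6 = -5920, a_7 = -24128.
So a_7 = -24128.

-24128


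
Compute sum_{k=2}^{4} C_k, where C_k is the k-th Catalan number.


C_2 through C_4: 2, 5, 14
Sum = 2 + 5 + 14
= 21

21


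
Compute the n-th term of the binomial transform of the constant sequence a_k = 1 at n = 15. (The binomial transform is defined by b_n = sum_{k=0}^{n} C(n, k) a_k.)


With a_k = 1 for all k, b_n = sum_{k=0}^{n} C(n, k) = 2^n by the binomial theorem.
For n = 15: 2^15 = 32768.

32768


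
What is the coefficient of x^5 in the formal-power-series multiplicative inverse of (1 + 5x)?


The inverse is 1/(1 + 5x). Apply the geometric identity 1/(1 - y) = sum_{k>=0} y^k with y = -5x:
1/(1 + 5x) = sum_{k>=0} (-5)^k x^k.
So the coefficient of x^5 is (-5)^5 = -3125.

-3125


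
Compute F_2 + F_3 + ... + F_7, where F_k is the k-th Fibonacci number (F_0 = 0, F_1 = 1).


Use the identity sum_{k=0}^{N} F_k = F_{N+2} - 1 (which follows from F_{k+2} - F_{k+1} = F_k). Then
sum_{k=2}^{7} F_k = (F_{9} - 1) - (F_{3} - 1) = F_{9} - F_{3}.
Computing: F_{9} = 34, F_{3} = 2, so
Sum = 34 - 2 = 32.

32


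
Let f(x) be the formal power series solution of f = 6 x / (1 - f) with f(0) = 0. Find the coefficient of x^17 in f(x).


Apply Lagrange inversion: f = 6 x * phi(f) with phi(t) = 1/(1 - t), so
[x^n] f = 6^n * (1/n) [t^(n-1)] phi(t)^n = 6^n * (1/n) [t^(n-1)] (1 - t)^(-n) = 6^n * (1/n) C(2n - 2, n - 1) = 6^n * C_{n-1}.
For n = 17: C_16 = C(32, 16) / 17 = 601080390/17 = 35357670.
With the 6^17 = 16926659444736 factor, the coefficient is 16926659444736 * 35357670 = 598487238849358725120.

598487238849358725120


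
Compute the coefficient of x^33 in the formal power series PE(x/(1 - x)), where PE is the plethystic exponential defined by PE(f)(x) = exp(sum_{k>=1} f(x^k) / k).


For f(x) = x/(1 - x) we have
sum_{k>=1} f(x^k) / k = sum_{k>=1} (1/k) * x^k / (1 - x^k) = sum_{k, m >= 1} x^(k m) / k,
which after exponentiating simplifies to
PE(x/(1 - x)) = prod_{k>=1} 1 / (1 - x^k).
This is the generating function for the partition function p(n), so the coefficient of x^33 is p(33).
Computing p(33) by dynamic programming over parts 1, 2, ..., 33: p(33) = 10143.

10143


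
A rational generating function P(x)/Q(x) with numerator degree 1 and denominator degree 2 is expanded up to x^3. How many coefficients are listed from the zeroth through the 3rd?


Expanding up to x^3 gives the coefficients for x^0, x^1, ..., x^3.
That is 3 + 1 = 4 coefficients in total.

4


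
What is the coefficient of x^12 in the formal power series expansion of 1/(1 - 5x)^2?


The general identity 1/(1 - c x)^r = sum_{k>=0} c^k C(k + r - 1, r - 1) x^k follows by substituting y = c x into 1/(1 - y)^r = sum_{k>=0} C(k + r - 1, r - 1) y^k.
For c = 5, r = 2, k = 12:
5^12 * C(13, 1) = 244140625 * 13 = 3173828125.

3173828125


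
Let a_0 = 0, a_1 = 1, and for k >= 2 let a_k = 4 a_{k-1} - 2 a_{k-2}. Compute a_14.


Iterating the recurrence forward:
a_0 = 0
a_1 = 1
a_2 = 4*1 - 2*0 = 4
a_3 = 4*4 - 2*1 = 14
a_4 = 4*14 - 2*4 = 48
a_5 = 4*48 - 2*14 = 164
a_6 = 4*164 - 2*48 = 560
a_7 = 4*560 - 2*164 = 1912
a_8 = 4*1912 - 2*560 = 6528
a_9 = 4*6528 - 2*1912 = 22288
a_10 = 4*22288 - 2*6528 = 76096
a_11 = 4*76096 - 2*22288 = 259808
a_12 = 4*259808 - 2*76096 = 887040
a_13 = 4*887040 - 2*259808 = 3028544
a_14 = 4*3028544 - 2*887040 = 10340096
So a_14 = 10340096.

10340096


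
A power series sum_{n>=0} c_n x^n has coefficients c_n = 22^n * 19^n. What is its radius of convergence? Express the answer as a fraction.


By the root test (Cauchy-Hadamard), the radius is R = 1 / limsup_n |c_n|^(1/n).
Here |c_n|^(1/n) = (22^n * 19^n)^(1/n) = 22 * 19 = 418 for all n.
So R = 1/418 = 1/418.

1/418


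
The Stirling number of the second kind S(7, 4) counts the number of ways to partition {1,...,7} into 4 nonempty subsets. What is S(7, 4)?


Using the explicit formula S(n,k) = (1/k!) sum_{j=0}^{k} (-1)^(k-j) C(k,j) j^n:
S(7, 4) = 350
Equivalently, S(n,k) is n! times the coefficient of x^n in the EGF (e^x - 1)^k / k!.

350


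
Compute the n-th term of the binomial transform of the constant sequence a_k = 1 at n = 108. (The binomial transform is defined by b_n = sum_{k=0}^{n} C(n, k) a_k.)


With a_k = 1 for all k, b_n = sum_{k=0}^{n} C(n, k) = 2^n by the binomial theorem.
For n = 108: 2^108 = 324518553658426726783156020576256.

324518553658426726783156020576256


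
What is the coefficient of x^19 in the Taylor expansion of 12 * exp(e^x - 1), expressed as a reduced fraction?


exp(e^x - 1) = sum_{k>=0} Bell_k x^k / k!, where Bell_k is the k-th Bell number.
So the coefficient of x^19 is 12 * Bell_19 / 19!.
Computing: Bell_19 = 5832742205057 and 19! = 121645100408832000, giving
12 * 5832742205057/121645100408832000 = 5832742205057/10137091700736000.

5832742205057/10137091700736000


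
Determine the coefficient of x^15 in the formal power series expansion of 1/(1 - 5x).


The geometric series identity gives 1/(1 - c x) = sum_{k>=0} c^k x^k, so the coefficient of x^k is c^k.
Here c = 5 and k = 15.
Computing: 5^15 = 30517578125

30517578125


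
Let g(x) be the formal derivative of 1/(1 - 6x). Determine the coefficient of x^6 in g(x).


Differentiate termwise: d/dx sum_{k>=0} 6^k x^k = sum_{k>=1} k 6^k x^(k-1) = sum_{j>=0} (j+1) 6^(j+1) x^j.
Equivalently, d/dx [1/(1 - 6x)] = 6/(1 - 6x)^2.
For j = 6: 7 * 6^7 = 7 * 279936 = 1959552.

1959552


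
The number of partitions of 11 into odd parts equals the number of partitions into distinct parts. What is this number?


Computing partitions of 11 into odd parts (1, 3, 5, ...):
Using the generating function prod_{k>=0} 1/(1-x^(2k+1)),
the count is 12

12


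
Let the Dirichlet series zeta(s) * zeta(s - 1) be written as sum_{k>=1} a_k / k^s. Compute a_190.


Convolution gives a_k = sum_{d | k} d * 1 = sum_{d | k} d = sigma(k), the sum of positive divisors of k.
For k = 190, the divisors are 1, 2, 5, 10, 19, 38, 95, 190, so
sigma(190) = 1 + 2 + 5 + 10 + 19 + 38 + 95 + 190 = 360.

360


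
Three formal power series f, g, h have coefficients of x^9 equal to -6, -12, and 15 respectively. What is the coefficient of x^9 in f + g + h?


Series addition is componentwise:
-6 + -12 + 15
= -3

-3


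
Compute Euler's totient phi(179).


phi(n) counts integers in [1, n] coprime to n. Using the multiplicative formula phi(n) = n * prod_{p | n} (1 - 1/p):
179 = 179, so
phi(179) = 179 * (1 - 1/179) = 178.

178


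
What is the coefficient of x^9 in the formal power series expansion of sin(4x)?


The Maclaurin series is sin(t) = sum_{k>=0} (-1)^k t^(2k+1) / (2k+1)!, so substituting t = 4x, only odd powers of x are nonzero, with coefficient of x^(2k+1) equal to (-1)^k 4^(2k+1) / (2k+1)!.
Write 9 = 2*4 + 1, giving the coefficient (-1)^4 * 4^9 / 9! = 262144/362880 = 2048/2835.

2048/2835


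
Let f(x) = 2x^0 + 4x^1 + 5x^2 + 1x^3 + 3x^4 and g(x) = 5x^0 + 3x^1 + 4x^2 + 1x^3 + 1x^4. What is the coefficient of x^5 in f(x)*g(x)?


Cauchy product at x^5:
4*1 + 5*1 + 1*4 + 3*3
= 22

22


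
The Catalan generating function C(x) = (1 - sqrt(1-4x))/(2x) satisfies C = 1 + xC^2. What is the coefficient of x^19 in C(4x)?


Substituting x -> 4x scales the n-th coefficient by 4^n, so [x^19] C(4x) = 4^19 * C_19.
C_19 = C(2*19, 19)/(20) = 35345263800/20 = 1767263190.
So 4^19 * 1767263190 = 274877906944 * 1767263190 = 485781606686376591360.

485781606686376591360


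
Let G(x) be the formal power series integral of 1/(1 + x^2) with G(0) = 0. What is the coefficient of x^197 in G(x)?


1/(1 + x^2) = sum_{j>=0} (-1)^j x^(2j). Integrating termwise with G(0) = 0:
G(x) = sum_{j>=0} (-1)^j x^(2j+1) / (2j+1) = arctan(x).
Only odd powers are nonzero. For x^197 write 197 = 2*98 + 1, giving
(-1)^98 / 197 = 1/197 = 1/197.

1/197


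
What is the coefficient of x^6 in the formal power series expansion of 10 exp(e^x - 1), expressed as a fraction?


exp(e^x - 1) is the exponential generating function for the Bell numbers Bell_k: exp(e^x - 1) = sum_{k>=0} Bell_k x^k / k!.
So the coefficient of x^6 in 10 exp(e^x - 1) is 10 Bell_6 / 6!.
Computing: Bell_6 = 203 and 6! = 720, giving
10 * 203/720 = 203/72.

203/72


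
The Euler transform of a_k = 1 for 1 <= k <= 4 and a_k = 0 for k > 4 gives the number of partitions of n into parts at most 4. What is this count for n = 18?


Partitions of 18 into parts at most 4:
Using generating function (1-x)^(-1)(1-x^2)^(-1)...(1-x^4)^(-1),
the coefficient of x^18 = 84

84


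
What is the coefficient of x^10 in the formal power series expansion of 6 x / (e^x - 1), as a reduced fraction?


The exponential generating function for Bernoulli numbers is
x / (e^x - 1) = sum_{k>=0} B_k x^k / k!.
So the coefficient of x^10 in 6 x / (e^x - 1) is 6 B_10 / 10!.
Computing: B_10 = 5/66, 10! = 3628800, giving
6 * 5/66 / 3628800 = 1/7983360.

1/7983360


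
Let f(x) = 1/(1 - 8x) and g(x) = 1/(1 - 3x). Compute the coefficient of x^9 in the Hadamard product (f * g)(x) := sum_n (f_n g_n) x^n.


f has coefficients f_k = 8^k and g has coefficients g_k = 3^k, so the Hadamard product has coefficient (f*g)_k = 8^k * 3^k = 24^k.
For k = 9: 24^9 = 2641807540224.

2641807540224


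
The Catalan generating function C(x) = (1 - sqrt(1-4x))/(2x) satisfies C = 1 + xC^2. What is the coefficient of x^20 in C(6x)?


Substituting x -> 6x scales the n-th coefficient by 6^n, so [x^20] C(6x) = 6^20 * C_20.
C_20 = C(2*20, 20)/(21) = 137846528820/21 = 6564120420.
So 6^20 * 6564120420 = 3656158440062976 * 6564120420 = 23999464275172726847569920.

23999464275172726847569920


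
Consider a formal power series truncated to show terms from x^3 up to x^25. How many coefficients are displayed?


From x^3 to x^25 inclusive, the count is 25 - 3 + 1 = 23.

23


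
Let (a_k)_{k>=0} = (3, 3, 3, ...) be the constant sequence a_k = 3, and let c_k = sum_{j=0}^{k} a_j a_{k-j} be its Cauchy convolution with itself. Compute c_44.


Since a_j = 3 for all j >= 0, the convolution sum becomes
c_k = sum_{j=0}^{k} 3 * 3 = 9 * (k + 1).
Equivalently, the generating function of (a_k) is 3/(1 - x) and its square is 9/(1 - x)^2 = sum_{k>=0} 9(k + 1) x^k.
For k = 44: 9 * 45 = 405.

405


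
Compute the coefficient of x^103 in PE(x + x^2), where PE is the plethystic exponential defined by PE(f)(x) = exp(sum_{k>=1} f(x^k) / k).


With f(x) = x + x^2, the exponent is sum_{k>=1} (x^k + x^(2k)) / k = -ln(1 - x) - ln(1 - x^2). Exponentiating:
PE(x + x^2) = 1 / ((1 - x)(1 - x^2)).
This is the generating function for partitions of n into parts of size 1 or 2. The number of 2's can be any j in 0..51, and the rest are 1's, so
[x^103] = floor(103/2) + 1 = 52.

52


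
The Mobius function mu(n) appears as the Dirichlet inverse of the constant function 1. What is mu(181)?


181 = 181 (all distinct primes).
mu(181) = (-1)^1 = -1

-1


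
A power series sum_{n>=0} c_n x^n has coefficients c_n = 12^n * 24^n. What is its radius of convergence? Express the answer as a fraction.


By the root test (Cauchy-Hadamard), the radius is R = 1 / limsup_n |c_n|^(1/n).
Here |c_n|^(1/n) = (12^n * 24^n)^(1/n) = 12 * 24 = 288 for all n.
So R = 1/288 = 1/288.

1/288


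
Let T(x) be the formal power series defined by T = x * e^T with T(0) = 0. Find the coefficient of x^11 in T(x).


Apply the Lagrange inversion formula: if T = x * phi(T) with phi(t) = e^t, then
[x^n] T = (1/n) [t^(n-1)] phi(t)^n = (1/n) [t^(n-1)] e^(n t) = (1/n) * n^(n-1) / (n-1)! = n^(n-1) / n!.
When c = 1 this is the Cayley count of rooted labeled trees on n vertices, divided by n!.
For n = 11: 11^10 / 11! = 25937424601/39916800 = 2357947691/3628800.

2357947691/3628800


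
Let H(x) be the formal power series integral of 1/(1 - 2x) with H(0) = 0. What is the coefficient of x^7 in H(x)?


1/(1 - 2x) = sum_{k>=0} 2^k x^k. Integrating termwise with H(0) = 0:
H(x) = sum_{k>=0} 2^k x^(k+1) / (k+1) = sum_{m>=1} 2^(m-1) x^m / m.
For m = 7: 2^6/7 = 64/7 = 64/7.

64/7


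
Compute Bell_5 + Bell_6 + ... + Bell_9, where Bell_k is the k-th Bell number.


Recall Bell_k counts set partitions of a k-set (with Bell_0 = 1 by convention).
Bell_5 through Bell_9: 52, 203, 877, 4140, 21147
Sum = 52 + 203 + 877 + 4140 + 21147 = 26419.

26419


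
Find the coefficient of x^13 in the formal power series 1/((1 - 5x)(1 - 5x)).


By partial fractions or Cauchy convolution:
The coefficient equals sum_{k=0}^{13} 5^k * 5^(13-k).
= 17089843750

17089843750


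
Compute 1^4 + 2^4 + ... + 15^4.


This power sum has a closed form given by Faulhaber's formula
sum_{k=1}^{m} k^p = (1 / (p + 1)) * sum_{j=0}^{p} C(p + 1, j) B_j m^(p + 1 - j),
but for small m direct computation is fastest:
1 + 16 + 81 + 256 + 625 + 1296 + 2401 + 4096 + 6561 + 10000 + 14641 + 20736 + 28561 + 38416 + 50625 = 178312.

178312


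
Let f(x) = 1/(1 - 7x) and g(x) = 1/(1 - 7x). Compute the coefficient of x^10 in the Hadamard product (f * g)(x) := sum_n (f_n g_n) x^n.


f has coefficients f_k = 7^k and g has coefficients g_k = 7^k, so the Hadamard product has coefficient (f*g)_k = 7^k * 7^k = 49^k.
For k = 10: 49^10 = 79792266297612001.

79792266297612001


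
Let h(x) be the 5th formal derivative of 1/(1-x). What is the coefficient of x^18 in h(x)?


Differentiating 5 times: d^5/dx^5 [1/(1-x)] = 5!/(1-x)^6.
The expansion 1/(1-x)^6 = sum_{k>=0} C(k+5, 5) x^k, so the coefficient of x^n in 5!/(1-x)^6 is 5! * C(n+5, 5).
For n = 18: 120 * C(23, 5) = 120 * 33649 = 4037880

4037880


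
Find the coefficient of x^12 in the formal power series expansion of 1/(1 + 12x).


Write 1/(1 + c x) = 1/(1 - (-c) x) and apply the geometric-series identity
1/(1 - y) = sum_{k>=0} y^k to get 1/(1 + c x) = sum_{k>=0} (-c)^k x^k.
So the coefficient of x^k is (-c)^k = (-1)^k * c^k.
Here c = 12 and k = 12:
(-12)^12 = 1 * 8916100448256 = 8916100448256

8916100448256


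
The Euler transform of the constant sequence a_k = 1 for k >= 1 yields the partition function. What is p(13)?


The Euler transform converts the sequence a_k = 1 into the number of integer partitions.
Using the recurrence or dynamic programming:
p(13) = 101

101


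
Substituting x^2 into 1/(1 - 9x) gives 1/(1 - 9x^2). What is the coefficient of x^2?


The coefficient of x^(2m) in 1/(1 - 9x^2) is 9^m.
With n = 2 = 2*1, the coefficient is 9^1 = 9.

9


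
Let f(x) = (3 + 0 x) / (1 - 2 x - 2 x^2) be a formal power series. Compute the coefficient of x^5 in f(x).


Write f(x) = sum_{k>=0} a_k x^k. Multiplying both sides by 1 - 2 x - 2 x^2 gives
(1 - 2 x - 2 x^2) sum_{k>=0} a_k x^k = 3 + 0 x.
Matching coefficients:
 x^0: a_0 = 3
 x^1: a_1 - 2 a_0 = 0  =>  a_1 = 2*3 + 0 = 6
 x^k (k >= 2): a_k = 2 a_{k-1} + 2 a_{k-2}.
Iterating: a_2 = 18, a_3 = 48, a_4 = 132, a_5 = 360.
So the coefficient of x^5 is 360.

360


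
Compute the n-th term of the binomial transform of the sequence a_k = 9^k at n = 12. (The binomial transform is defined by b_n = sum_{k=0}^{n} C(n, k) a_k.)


With a_k = 9^k, b_n = sum_{k=0}^{n} C(n, k) 9^k = (1 + 9)^n by the binomial theorem.
For n = 12: (1 + 9)^12 = 10^12 = 1000000000000.

1000000000000


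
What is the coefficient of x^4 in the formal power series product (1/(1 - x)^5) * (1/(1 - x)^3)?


Combine the factors: (1/(1 - x)^5) * (1/(1 - x)^3) = 1/(1 - x)^8.
Then use 1/(1 - x)^r = sum_{k>=0} C(k + r - 1, r - 1) x^k with r = 8 and k = 4:
C(11, 7) = 330.

330


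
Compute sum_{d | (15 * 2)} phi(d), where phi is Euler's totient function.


First, 15 * 2 = 30. One classical identity is sum_{d | n} phi(d) = n (each k in [1, n] has a unique gcd with n, and among the k's with gcd(k, n) = n/d there are phi(d) of them). So the sum equals 30. We also verify directly:
Divisors of 30: 1, 2, 3, 5, 6, 10, 15, 30.
phi values: 1, 1, 2, 4, 2, 4, 8, 8.
Sum = 30.

30


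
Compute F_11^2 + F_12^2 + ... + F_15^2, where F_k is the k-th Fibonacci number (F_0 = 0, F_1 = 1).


There is a standard identity sum_{k=0}^{N} F_k^2 = F_N * F_{N+1} (proved inductively from the telescoping relation F_k^2 = F_k F_{k+1} - F_{k-1} F_k). Then
sum_{k=11}^{15} F_k^2 = F_15 F_16 - F_10 F_11.
Computing: F_15 = 610, F_16 = 987, F_10 = 55, F_11 = 89.
Sum = 610 * 987 - 55 * 89 = 597175.

597175


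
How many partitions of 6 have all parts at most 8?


Using the generating function (1-x)^(-1)(1-x^2)^(-1)...(1-x^8)^(-1),
the coefficient of x^6 counts these restricted partitions.
Result = 11

11


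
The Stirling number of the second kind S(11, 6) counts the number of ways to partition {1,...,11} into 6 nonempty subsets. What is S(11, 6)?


Using the explicit formula S(n,k) = (1/k!) sum_{j=0}^{k} (-1)^(k-j) C(k,j) j^n:
S(11, 6) = 179487
Equivalently, S(n,k) is n! times the coefficient of x^n in the EGF (e^x - 1)^k / k!.

179487


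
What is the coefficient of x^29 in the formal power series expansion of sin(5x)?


The Maclaurin series is sin(t) = sum_{k>=0} (-1)^k t^(2k+1) / (2k+1)!, so substituting t = 5x, only odd powers of x are nonzero, with coefficient of x^(2k+1) equal to (-1)^k 5^(2k+1) / (2k+1)!.
Write 29 = 2*14 + 1, giving the coefficient (-1)^14 * 5^29 / 29! = 186264514923095703125/8841761993739701954543616000000 = 11920928955078125/565872767599340925090791424.

11920928955078125/565872767599340925090791424


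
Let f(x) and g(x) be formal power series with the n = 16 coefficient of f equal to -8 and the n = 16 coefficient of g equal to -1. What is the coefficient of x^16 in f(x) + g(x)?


Addition of formal power series is termwise.
The coefficient of x^16 in f + g = -8 + -1
= -9

-9


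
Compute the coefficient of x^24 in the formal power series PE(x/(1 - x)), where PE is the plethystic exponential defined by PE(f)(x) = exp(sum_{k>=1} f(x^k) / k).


For f(x) = x/(1 - x) we have
sum_{k>=1} f(x^k) / k = sum_{k>=1} (1/k) * x^k / (1 - x^k) = sum_{k, m >= 1} x^(k m) / k,
which after exponentiating simplifies to
PE(x/(1 - x)) = prod_{k>=1} 1 / (1 - x^k).
This is the generating function for the partition function p(n), so the coefficient of x^24 is p(24).
Computing p(24) by dynamic programming over parts 1, 2, ..., 24: p(24) = 1575.

1575


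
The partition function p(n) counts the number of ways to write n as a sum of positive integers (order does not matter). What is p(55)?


Using the generating function prod_{k>=1} 1/(1-x^k), we compute p(55).
By dynamic programming over parts 1 through 55:
p(55) = 451276

451276


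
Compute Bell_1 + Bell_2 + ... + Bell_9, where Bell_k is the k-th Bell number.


Recall Bell_k counts set partitions of a k-set (with Bell_0 = 1 by convention).
Bell_1 through Bell_9: 1, 2, 5, 15, 52, 203, 877, 4140, 21147
Sum = 1 + 2 + 5 + 15 + 52 + 203 + 877 + 4140 + 21147 = 26442.

26442


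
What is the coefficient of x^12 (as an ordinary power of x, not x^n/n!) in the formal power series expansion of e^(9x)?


The exponential series is e^y = sum_{k>=0} y^k / k!. Substituting y = 9x gives
e^(9x) = sum_{k>=0} 9^k x^k / k!.
So the coefficient of x^n is a^n/n! with a = 9, n = 12:
9^12 / 12! = 282429536481/479001600 = 1162261467/1971200

1162261467/1971200


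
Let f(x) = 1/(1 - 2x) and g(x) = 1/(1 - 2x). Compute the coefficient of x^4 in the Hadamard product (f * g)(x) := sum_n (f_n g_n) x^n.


f has coefficients f_k = 2^k and g has coefficients g_k = 2^k, so the Hadamard product has coefficient (f*g)_k = 2^k * 2^k = 4^k.
For k = 4: 4^4 = 256.

256


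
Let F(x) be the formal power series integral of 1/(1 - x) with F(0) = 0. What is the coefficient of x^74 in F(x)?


1/(1 - x) = sum_{k>=0} x^k. Integrating termwise and using F(0) = 0 gives
F(x) = sum_{k>=0} x^(k+1) / (k+1) = sum_{m>=1} x^m / m = -ln(1 - x).
So the coefficient of x^74 is 1/74 = 1/74.

1/74


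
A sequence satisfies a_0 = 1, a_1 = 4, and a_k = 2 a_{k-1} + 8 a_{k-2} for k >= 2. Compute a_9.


The characteristic equation is t^2 - 2 t - 8 = 0, with roots r_1 = 4 and r_2 = -2 (so c_1 = r_1 + r_2, c_2 = -r_1 r_2 as required).
One can use the closed form a_n = A r_1^n + B r_2^n, but direct iteration is more reliable:
a_0 = 1, a_1 = 4, a_2 = 16, a_3 = 64, a_4 = 256, a_5 = 1024, a_6 = 4096, a_7 = 16384, a_8 = 65536, a_9 = 262144.
So a_9 = 262144.

262144


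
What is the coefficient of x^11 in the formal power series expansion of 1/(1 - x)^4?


The negative binomial / multiset identity is
1/(1 - x)^r = sum_{k>=0} C(k + r - 1, r - 1) x^k.
Here r = 4 and k = 11, so the coefficient is
C(11 + 3, 3) = C(14, 3)
= 364

364


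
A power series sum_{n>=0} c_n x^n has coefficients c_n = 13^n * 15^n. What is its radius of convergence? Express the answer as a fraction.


By the root test (Cauchy-Hadamard), the radius is R = 1 / limsup_n |c_n|^(1/n).
Here |c_n|^(1/n) = (13^n * 15^n)^(1/n) = 13 * 15 = 195 for all n.
So R = 1/195 = 1/195.

1/195


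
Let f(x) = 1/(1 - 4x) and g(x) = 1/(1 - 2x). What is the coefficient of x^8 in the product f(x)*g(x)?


The coefficient of x^n in f*g is the Cauchy product: sum_{k=0}^{n} a^k * b^(n-k).
With a=4, b=2, n=8:
sum_{k=0}^{8} 4^k * 2^(8-k)
= 130816

130816


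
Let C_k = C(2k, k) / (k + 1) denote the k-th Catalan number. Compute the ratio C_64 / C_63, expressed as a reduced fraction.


Using C_k = (2k)! / (k! (k+1)!), the ratio C_{k+1}/C_k simplifies to
C_{k+1}/C_k = [(2k+2)! / ((k+1)! (k+2)!)] * [k! (k+1)! / (2k)!]
 = (2k+2)(2k+1) / ((k+1)(k+2)) = 2(2k+1) / (k+2).
For k = 63: 2(2*63 + 1) / (63 + 2) = 254/65 = 254/65.

254/65


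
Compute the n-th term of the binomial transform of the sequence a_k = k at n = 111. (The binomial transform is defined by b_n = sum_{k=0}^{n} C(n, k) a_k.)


With a_k = k, b_n = sum_{k=0}^{n} C(n, k) k. Using k * C(n, k) = n * C(n-1, k-1) gives b_n = n * sum_{k>=1} C(n-1, k-1) = n * 2^(n-1).
For n = 111: 111 * 2^110 = 111 * 1298074214633706907132624082305024 = 144086237824341466691721273135857664.

144086237824341466691721273135857664


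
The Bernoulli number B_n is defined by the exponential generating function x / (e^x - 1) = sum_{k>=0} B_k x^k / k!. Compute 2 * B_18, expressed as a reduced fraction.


Bernoulli numbers can also be computed recursively via B_0 = 1 and sum_{j=0}^{m} C(m+1, j) B_j = 0 for m >= 1. Odd-index Bernoulli numbers vanish for k >= 3.
Computing B_18 = 43867/798, so 2 * B_18 = 2 * 43867/798 = 43867/399.

43867/399


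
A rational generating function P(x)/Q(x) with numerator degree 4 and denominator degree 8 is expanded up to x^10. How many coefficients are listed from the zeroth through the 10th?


Expanding up to x^10 gives the coefficients for x^0, x^1, ..., x^10.
That is 10 + 1 = 11 coefficients in total.

11


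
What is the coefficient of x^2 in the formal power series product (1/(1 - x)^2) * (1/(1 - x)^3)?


Combine the factors: (1/(1 - x)^2) * (1/(1 - x)^3) = 1/(1 - x)^5.
Then use 1/(1 - x)^r = sum_{k>=0} C(k + r - 1, r - 1) x^k with r = 5 and k = 2:
C(6, 4) = 15.

15


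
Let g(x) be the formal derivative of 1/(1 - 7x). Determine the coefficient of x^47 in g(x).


Differentiate termwise: d/dx sum_{k>=0} 7^k x^k = sum_{k>=1} k 7^k x^(k-1) = sum_{j>=0} (j+1) 7^(j+1) x^j.
Equivalently, d/dx [1/(1 - 7x)] = 7/(1 - 7x)^2.
For j = 47: 48 * 7^48 = 48 * 36703368217294125441230211032033660188801 = 1761761674430118021179050129537615689062448.

1761761674430118021179050129537615689062448
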